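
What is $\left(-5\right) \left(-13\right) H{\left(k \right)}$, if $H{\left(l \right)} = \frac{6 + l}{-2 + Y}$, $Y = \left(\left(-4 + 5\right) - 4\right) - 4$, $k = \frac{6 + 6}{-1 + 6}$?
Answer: $- \frac{182}{3} \approx -60.667$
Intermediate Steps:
$k = \frac{12}{5} \approx 2.4$
$Y = -7$ ($Y = \left(1 - 4\right) - 4 = -3 - 4 = -7$)
$H{\left(l \right)} = - \frac{2}{3} - \frac{l}{9}$ ($H{\left(l \right)} = \frac{6 + l}{-2 - 7} = \frac{6 + l}{-9} = \left(6 + l\right) \left(- \frac{1}{9}\right) = - \frac{2}{3} - \frac{l}{9}$)
$\left(-5\right) \left(-13\right) H{\left(k \right)} = \left(-5\right) \left(-13\right) \left(- \frac{2}{3} - \frac{4}{15}\right) = 65 \left(- \frac{2}{3} - \frac{4}{15}\right) = 65 \left(- \frac{14}{15}\right) = - \frac{182}{3}$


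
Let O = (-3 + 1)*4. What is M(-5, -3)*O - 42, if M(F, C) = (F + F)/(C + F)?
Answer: -52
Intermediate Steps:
O = -8 (O = -2*4 = -8)
M(F, C) = 2*F/(C + F) (M(F, C) = (2*F)/(C + F) = 2*F/(C + F))
M(-5, -3)*O - 42 = (2*(-5)/(-3 - 5))*(-8) - 42 = (2*(-5)/(-8))*(-8) - 42 = (2*(-5)*(-⅛))*(-8) - 42 = (5/4)*(-8) - 42 = -10 - 42 = -52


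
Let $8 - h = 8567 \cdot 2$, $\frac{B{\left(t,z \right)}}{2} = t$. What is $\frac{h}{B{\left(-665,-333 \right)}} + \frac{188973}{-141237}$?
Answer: $\frac{40138718}{3478615} \approx 11.539$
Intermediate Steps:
$B{\left(t,z \right)} = 2 t$
$h = -17126$ ($h = 8 - 8567 \cdot 2 = 8 - 17134 = -17126$)
$\frac{h}{B{\left(-665,-333 \right)}} + \frac{188973}{-141237} = - \frac{17126}{2 \left(-665\right)} + \frac{188973}{-141237} = - \frac{17126}{-1330} + 188973 \left(- \frac{1}{141237}\right) = \left(-17126\right) \left(- \frac{1}{1330}\right) - \frac{6999}{5231} = \frac{8563}{665} - \frac{6999}{5231} = \frac{40138718}{3478615}$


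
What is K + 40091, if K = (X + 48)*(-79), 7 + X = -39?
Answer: 39933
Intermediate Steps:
X = -46 (X = -7 - 39 = -46)
K = -158 (K = (-46 + 48)*(-79) = 2*(-79) = -158)
K + 40091 = -158 + 40091 = 39933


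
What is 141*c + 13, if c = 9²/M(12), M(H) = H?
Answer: 3859/4 ≈ 964.75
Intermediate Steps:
c = 27/4 (c = 9²/12 = 81*(1/12) = 27/4 ≈ 6.7500)
141*c + 13 = 141*(27/4) + 13 = 3807/4 + 13 = 3859/4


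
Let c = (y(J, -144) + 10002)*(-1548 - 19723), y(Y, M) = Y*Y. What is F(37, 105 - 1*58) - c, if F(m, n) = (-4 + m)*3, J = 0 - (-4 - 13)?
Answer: 218899960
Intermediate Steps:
J = 17 (J = 0 - 1*(-17) = 0 + 17 = 17)
y(Y, M) = Y²
F(m, n) = -12 + 3*m
c = -218899861 (c = (17² + 10002)*(-1548 - 19723) = (289 + 10002)*(-21271) = 10291*(-21271) = -218899861)
F(37, 105 - 1*58) - c = (-12 + 3*37) - 1*(-218899861) = (-12 + 111) + 218899861 = 99 + 218899861 = 218899960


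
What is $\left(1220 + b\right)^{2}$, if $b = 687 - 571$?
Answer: $1784896$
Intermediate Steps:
$b = 116$ ($b = 687 - 571 = 116$)
$\left(1220 + b\right)^{2} = \left(1220 + 116\right)^{2} = 1336^{2} = 1784896$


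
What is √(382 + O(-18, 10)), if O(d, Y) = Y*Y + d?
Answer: 4*√29 ≈ 21.541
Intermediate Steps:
O(d, Y) = d + Y² (O(d, Y) = Y² + d = d + Y²)
√(382 + O(-18, 10)) = √(382 + (-18 + 10²)) = √(382 + (-18 + 100)) = √(382 + 82) = √464 = 4*√29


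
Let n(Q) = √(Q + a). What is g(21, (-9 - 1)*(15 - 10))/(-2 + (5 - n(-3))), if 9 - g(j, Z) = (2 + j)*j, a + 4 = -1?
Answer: -1422/17 - 948*I*√2/17 ≈ -83.647 - 78.863*I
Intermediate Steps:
a = -5 (a = -4 - 1 = -5)
g(j, Z) = 9 - j*(2 + j) (g(j, Z) = 9 - (2 + j)*j = 9 - j*(2 + j))
n(Q) = √(-5 + Q) (n(Q) = √(Q - 5) = √(-5 + Q))
g(21, (-9 - 1)*(15 - 10))/(-2 + (5 - n(-3))) = (9 - 1*21² - 2*21)/(-2 + (5 - √(-5 - 3))) = (9 - 1*441 - 42)/(-2 + (5 - √(-8))) = (9 - 441 - 42)/(-2 + (5 - 2*I*√2)) = -474/(-2 + (5 - 2*I*√2)) = -474/(3 - 2*I*√2)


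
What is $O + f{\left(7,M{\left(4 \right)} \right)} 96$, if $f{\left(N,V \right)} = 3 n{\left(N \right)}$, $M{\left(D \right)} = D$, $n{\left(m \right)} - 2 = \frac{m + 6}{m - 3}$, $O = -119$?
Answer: $1393$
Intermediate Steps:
$n{\left(m \right)} = 2 + \frac{6 + m}{-3 + m}$ ($n{\left(m \right)} = 2 + \frac{m + 6}{m - 3} = 2 + \frac{6 + m}{-3 + m}$)
$f{\left(N,V \right)} = \frac{9 N}{-3 + N}$ ($f{\left(N,V \right)} = 3 \frac{3 N}{-3 + N} = \frac{9 N}{-3 + N}$)
$O + f{\left(7,M{\left(4 \right)} \right)} 96 = -119 + 9 \cdot 7 \frac{1}{-3 + 7} \cdot 96 = -119 + 9 \cdot 7 \cdot \frac{1}{4} \cdot 96 = -119 + \frac{63}{4} \cdot 96 = -119 + 1512 = 1393$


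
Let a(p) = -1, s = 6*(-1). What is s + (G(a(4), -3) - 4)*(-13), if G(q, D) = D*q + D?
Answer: 46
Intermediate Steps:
s = -6
G(q, D) = D + D*q
s + (G(a(4), -3) - 4)*(-13) = -6 + (-3*(1 - 1) - 4)*(-13) = -6 + (-3*0 - 4)*(-13) = -6 + (0 - 4)*(-13) = -6 - 4*(-13) = -6 + 52 = 46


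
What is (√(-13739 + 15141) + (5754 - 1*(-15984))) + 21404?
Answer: 43142 + √1402 ≈ 43179.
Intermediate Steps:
(√(-13739 + 15141) + (5754 - 1*(-15984))) + 21404 = (√1402 + (5754 + 15984)) + 21404 = (√1402 + 21738) + 21404 = (21738 + √1402) + 21404 = 43142 + √1402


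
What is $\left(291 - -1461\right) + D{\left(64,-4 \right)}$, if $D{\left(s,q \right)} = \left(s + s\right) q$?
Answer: $1240$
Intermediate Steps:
$D{\left(s,q \right)} = 2 q s$ ($D{\left(s,q \right)} = 2 s q = 2 q s$)
$\left(291 - -1461\right) + D{\left(64,-4 \right)} = \left(291 - -1461\right) + 2 \left(-4\right) 64 = \left(291 + 1461\right) - 512 = 1752 - 512 = 1240$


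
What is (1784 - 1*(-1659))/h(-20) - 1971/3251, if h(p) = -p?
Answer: 11153773/65020 ≈ 171.54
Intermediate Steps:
(1784 - 1*(-1659))/h(-20) - 1971/3251 = (1784 - 1*(-1659))/((-1*(-20))) - 1971/3251 = (1784 + 1659)/20 - 1971*1/3251 = 3443*(1/20) - 1971/3251 = 3443/20 - 1971/3251 = 11153773/65020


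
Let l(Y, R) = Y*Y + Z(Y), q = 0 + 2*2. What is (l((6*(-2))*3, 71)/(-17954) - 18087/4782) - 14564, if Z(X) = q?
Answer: -208456357065/14309338 ≈ -14568.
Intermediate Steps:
q = 4 (q = 0 + 4 = 4)
Z(X) = 4
l(Y, R) = 4 + Y² (l(Y, R) = Y*Y + 4 = Y² + 4 = 4 + Y²)
(l((6*(-2))*3, 71)/(-17954) - 18087/4782) - 14564 = ((4 + ((6*(-2))*3)²)/(-17954) - 18087/4782) - 14564 = ((4 + (-12*3)²)*(-1/17954) - 18087*1/4782) - 14564 = ((4 + (-36)²)*(-1/17954) - 6029/1594) - 14564 = ((4 + 1296)*(-1/17954) - 6029/1594) - 14564 = (1300*(-1/17954) - 6029/1594) - 14564 = (-650/8977 - 6029/1594) - 14564 = -55158433/14309338 - 14564 = -208456357065/14309338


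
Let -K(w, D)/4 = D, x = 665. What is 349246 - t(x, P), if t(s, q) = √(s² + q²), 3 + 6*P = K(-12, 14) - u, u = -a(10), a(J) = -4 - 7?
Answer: 349246 - 175*√130/3 ≈ 3.4858e+5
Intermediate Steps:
a(J) = -11
u = 11 (u = -1*(-11) = 11)
K(w, D) = -4*D
P = -35/3 (P = -½ + (-4*14 - 1*11)/6 = -½ + (-56 - 11)/6 = -½ + (⅙)*(-67) = -½ - 67/6 = -35/3 ≈ -11.667)
t(s, q) = √(q² + s²)
349246 - t(x, P) = 349246 - √((-35/3)² + 665²) = 349246 - √(1225/9 + 442225) = 349246 - √(3981250/9) = 349246 - 175*√130/3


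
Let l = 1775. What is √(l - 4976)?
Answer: I*√3201 ≈ 56.577*I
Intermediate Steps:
√(l - 4976) = √(1775 - 4976) = √(-3201) = I*√3201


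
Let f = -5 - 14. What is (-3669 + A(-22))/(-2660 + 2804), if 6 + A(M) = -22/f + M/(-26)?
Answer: -151205/5928 ≈ -25.507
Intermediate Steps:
f = -19
A(M) = -92/19 - M/26 (A(M) = -6 + (-22/(-19) + M/(-26)) = -6 + (-22*(-1/19) + M*(-1/26)) = -6 + (22/19 - M/26) = -92/19 - M/26)
(-3669 + A(-22))/(-2660 + 2804) = (-3669 + (-92/19 - 1/26*(-22)))/(-2660 + 2804) = (-3669 + (-92/19 + 11/13))/144 = (-3669 - 987/247)*(1/144) = -907230/247*1/144 = -151205/5928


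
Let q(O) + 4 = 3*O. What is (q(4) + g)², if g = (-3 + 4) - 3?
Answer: 36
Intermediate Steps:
q(O) = -4 + 3*O
g = -2 (g = 1 - 3 = -2)
(q(4) + g)² = ((-4 + 3*4) - 2)² = ((-4 + 12) - 2)² = (8 - 2)² = 6² = 36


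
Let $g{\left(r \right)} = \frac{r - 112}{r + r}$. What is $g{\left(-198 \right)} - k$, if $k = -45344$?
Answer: $\frac{8978267}{198} \approx 45345.0$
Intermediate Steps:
$g{\left(r \right)} = \frac{-112 + r}{2 r}$
$g{\left(-198 \right)} - k = \frac{-112 - 198}{2 \left(-198\right)} - -45344 = \frac{1}{2} \left(- \frac{1}{198}\right) \left(-310\right) + 45344 = \frac{155}{198} + 45344 = \frac{8978267}{198}$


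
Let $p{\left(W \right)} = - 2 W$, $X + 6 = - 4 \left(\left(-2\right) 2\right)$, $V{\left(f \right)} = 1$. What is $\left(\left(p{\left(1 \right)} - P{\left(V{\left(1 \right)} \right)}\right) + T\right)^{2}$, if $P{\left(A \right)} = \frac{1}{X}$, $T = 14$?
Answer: $\frac{14161}{100} \approx 141.61$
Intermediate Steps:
$X = 10$ ($X = -6 - 4 \left(\left(-2\right) 2\right) = -6 - -16 = -6 + 16 = 10$)
$P{\left(A \right)} = \frac{1}{10}$
$\left(\left(p{\left(1 \right)} - P{\left(V{\left(1 \right)} \right)}\right) + T\right)^{2} = \left(\left(\left(-2\right) 1 - \frac{1}{10}\right) + 14\right)^{2} = \left(\left(-2 - \frac{1}{10}\right) + 14\right)^{2} = \left(- \frac{21}{10} + 14\right)^{2} = \left(\frac{119}{10}\right)^{2} = \frac{14161}{100}$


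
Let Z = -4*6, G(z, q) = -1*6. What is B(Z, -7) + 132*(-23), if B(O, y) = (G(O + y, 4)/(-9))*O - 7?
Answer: -3059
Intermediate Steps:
G(z, q) = -6
Z = -24
B(O, y) = -7 + 2*O/3 (B(O, y) = (-6/(-9))*O - 7 = (-6*(-⅑))*O - 7 = 2*O/3 - 7 = -7 + 2*O/3)
B(Z, -7) + 132*(-23) = (-7 + (⅔)*(-24)) + 132*(-23) = (-7 - 16) - 3036 = -23 - 3036 = -3059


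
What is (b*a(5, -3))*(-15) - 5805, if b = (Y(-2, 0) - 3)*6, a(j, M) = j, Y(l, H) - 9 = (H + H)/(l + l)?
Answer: -8505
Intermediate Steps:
Y(l, H) = 9 + H/l (Y(l, H) = 9 + (H + H)/(l + l) = 9 + (2*H)/((2*l)) = 9 + (2*H)*(1/(2*l)) = 9 + H/l)
b = 36 (b = ((9 + 0/(-2)) - 3)*6 = ((9 + 0*(-½)) - 3)*6 = ((9 + 0) - 3)*6 = (9 - 3)*6 = 6*6 = 36)
(b*a(5, -3))*(-15) - 5805 = (36*5)*(-15) - 5805 = 180*(-15) - 5805 = -2700 - 5805 = -8505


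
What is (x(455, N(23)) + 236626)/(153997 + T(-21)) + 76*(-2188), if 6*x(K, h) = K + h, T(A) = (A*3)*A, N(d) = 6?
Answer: -154965692743/931920 ≈ -1.6629e+5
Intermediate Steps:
T(A) = 3*A² (T(A) = (3*A)*A = 3*A²)
x(K, h) = K/6 + h/6 (x(K, h) = (K + h)/6 = K/6 + h/6)
(x(455, N(23)) + 236626)/(153997 + T(-21)) + 76*(-2188) = (((⅙)*455 + (⅙)*6) + 236626)/(153997 + 3*(-21)²) + 76*(-2188) = ((455/6 + 1) + 236626)/(153997 + 3*441) - 166288 = (461/6 + 236626)/(153997 + 1323) - 166288 = (1420217/6)/155320 - 166288 = (1420217/6)*(1/155320) - 166288 = 1420217/931920 - 166288 = -154965692743/931920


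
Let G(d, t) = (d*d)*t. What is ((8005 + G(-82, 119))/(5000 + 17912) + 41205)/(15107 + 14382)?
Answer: 944897121/675651968 ≈ 1.3985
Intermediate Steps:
G(d, t) = t*d² (G(d, t) = d²*t = t*d²)
((8005 + G(-82, 119))/(5000 + 17912) + 41205)/(15107 + 14382) = ((8005 + 119*(-82)²)/(5000 + 17912) + 41205)/(15107 + 14382) = ((8005 + 119*6724)/22912 + 41205)/29489 = ((8005 + 800156)*(1/22912) + 41205)*(1/29489) = (808161*(1/22912) + 41205)*(1/29489) = (808161/22912 + 41205)*(1/29489) = (944897121/22912)*(1/29489) = 944897121/675651968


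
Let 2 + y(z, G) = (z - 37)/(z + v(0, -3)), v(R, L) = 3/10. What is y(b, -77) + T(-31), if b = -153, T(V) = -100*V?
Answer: 4732546/1527 ≈ 3099.2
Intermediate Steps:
v(R, L) = 3/10 (v(R, L) = 3*(⅒) = 3/10)
y(z, G) = -2 + (-37 + z)/(3/10 + z) (y(z, G) = -2 + (z - 37)/(z + 3/10) = -2 + (-37 + z)/(3/10 + z))
y(b, -77) + T(-31) = 2*(-188 - 5*(-153))/(3 + 10*(-153)) - 100*(-31) = 2*(-188 + 765)/(3 - 1530) + 3100 = 2*577/(-1527) + 3100 = 2*(-1/1527)*577 + 3100 = -1154/1527 + 3100 = 4732546/1527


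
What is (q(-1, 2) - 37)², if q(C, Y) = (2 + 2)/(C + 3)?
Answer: 1225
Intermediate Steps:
q(C, Y) = 4/(3 + C)
(q(-1, 2) - 37)² = (4/(3 - 1) - 37)² = (4/2 - 37)² = (4*(½) - 37)² = (2 - 37)² = (-35)² = 1225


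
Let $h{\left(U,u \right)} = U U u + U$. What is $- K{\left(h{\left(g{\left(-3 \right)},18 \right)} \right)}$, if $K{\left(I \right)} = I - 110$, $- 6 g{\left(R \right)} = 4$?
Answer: $\frac{308}{3} \approx 102.67$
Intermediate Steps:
$g{\left(R \right)} = - \frac{2}{3}$ ($g{\left(R \right)} = \left(- \frac{1}{6}\right) 4 = - \frac{2}{3}$)
$h{\left(U,u \right)} = U + u U^{2}$ ($h{\left(U,u \right)} = U^{2} u + U = u U^{2} + U = U + u U^{2}$)
$K{\left(I \right)} = -110 + I$
$- K{\left(h{\left(g{\left(-3 \right)},18 \right)} \right)} = - (-110 - \frac{2 \left(1 - 12\right)}{3}) = - (-110 - - \frac{22}{3}) = - (-110 + \frac{22}{3}) = \left(-1\right) \left(- \frac{308}{3}\right) = \frac{308}{3}$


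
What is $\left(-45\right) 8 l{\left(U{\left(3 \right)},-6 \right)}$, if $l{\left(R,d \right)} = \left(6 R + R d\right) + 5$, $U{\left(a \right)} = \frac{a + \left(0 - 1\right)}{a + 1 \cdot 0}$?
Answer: $-1800$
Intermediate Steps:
$U{\left(a \right)} = \frac{-1 + a}{a}$ ($U{\left(a \right)} = \frac{a - 1}{a + 0} = \frac{-1 + a}{a}$)
$l{\left(R,d \right)} = 5 + 6 R + R d$
$\left(-45\right) 8 l{\left(U{\left(3 \right)},-6 \right)} = \left(-45\right) 8 \left(5 + 6 \frac{-1 + 3}{3} + \frac{-1 + 3}{3} \left(-6\right)\right) = - 360 \left(5 + 6 \cdot \frac{1}{3} \cdot 2 + \frac{1}{3} \cdot 2 \left(-6\right)\right) = - 360 \left(5 + 6 \cdot \frac{2}{3} + \frac{2}{3} \left(-6\right)\right) = - 360 \left(5 + 4 - 4\right) = \left(-360\right) 5 = -1800$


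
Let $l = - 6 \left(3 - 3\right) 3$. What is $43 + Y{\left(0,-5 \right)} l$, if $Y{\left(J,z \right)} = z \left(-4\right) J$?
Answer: $43$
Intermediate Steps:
$Y{\left(J,z \right)} = - 4 J z$ ($Y{\left(J,z \right)} = - 4 z J = - 4 J z$)
$l = 0$ ($l = - 6 \cdot 0 \cdot 3 = \left(-6\right) 0 = 0$)
$43 + Y{\left(0,-5 \right)} l = 43 + \left(-4\right) 0 \left(-5\right) 0 = 43 + 0 \cdot 0 = 43 + 0 = 43$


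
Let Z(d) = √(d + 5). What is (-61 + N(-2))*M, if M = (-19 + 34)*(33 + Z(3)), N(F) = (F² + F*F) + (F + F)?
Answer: -28215 - 1710*√2 ≈ -30633.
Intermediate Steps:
Z(d) = √(5 + d)
N(F) = 2*F + 2*F² (N(F) = (F² + F²) + 2*F = 2*F² + 2*F = 2*F + 2*F²)
M = 495 + 30*√2 (M = (-19 + 34)*(33 + √(5 + 3)) = 15*(33 + √8) = 15*(33 + 2*√2) = 495 + 30*√2 ≈ 537.43)
(-61 + N(-2))*M = (-61 + 2*(-2)*(1 - 2))*(495 + 30*√2) = (-61 + 2*(-2)*(-1))*(495 + 30*√2) = (-61 + 4)*(495 + 30*√2) = -57*(495 + 30*√2) = -28215 - 1710*√2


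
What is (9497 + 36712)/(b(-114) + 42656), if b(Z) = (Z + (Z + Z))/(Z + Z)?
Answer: 92418/85315 ≈ 1.0833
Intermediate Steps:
b(Z) = 3/2 (b(Z) = (Z + 2*Z)/((2*Z)) = (3*Z)*(1/(2*Z)) = 3/2)
(9497 + 36712)/(b(-114) + 42656) = (9497 + 36712)/(3/2 + 42656) = 46209/(85315/2) = 46209*(2/85315) = 92418/85315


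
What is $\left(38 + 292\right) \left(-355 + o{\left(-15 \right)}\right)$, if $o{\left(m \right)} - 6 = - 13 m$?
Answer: $-50820$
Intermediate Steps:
$o{\left(m \right)} = 6 - 13 m$
$\left(38 + 292\right) \left(-355 + o{\left(-15 \right)}\right) = \left(38 + 292\right) \left(-355 + \left(6 - -195\right)\right) = 330 \left(-355 + \left(6 + 195\right)\right) = 330 \left(-355 + 201\right) = 330 \left(-154\right) = -50820$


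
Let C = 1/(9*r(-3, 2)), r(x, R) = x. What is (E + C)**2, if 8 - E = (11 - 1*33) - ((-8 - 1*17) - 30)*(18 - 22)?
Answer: 45549001/729 ≈ 62482.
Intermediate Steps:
C = -1/27 (C = 1/(9*(-3)) = 1/(-27) = -1/27 ≈ -0.037037)
E = 250 (E = 8 - ((11 - 1*33) - ((-8 - 1*17) - 30)*(18 - 22)) = 8 - ((11 - 33) - ((-8 - 17) - 30)*(-4)) = 8 - (-22 - (-25 - 30)*(-4)) = 8 - (-22 - (-55)*(-4)) = 8 - (-22 - 1*220) = 8 - (-22 - 220) = 8 - 1*(-242) = 8 + 242 = 250)
(E + C)**2 = (250 - 1/27)**2 = (6749/27)**2 = 45549001/729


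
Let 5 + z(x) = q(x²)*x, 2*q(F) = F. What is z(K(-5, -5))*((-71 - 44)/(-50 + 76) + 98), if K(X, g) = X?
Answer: -328455/52 ≈ -6316.4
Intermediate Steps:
q(F) = F/2
z(x) = -5 + x³/2 (z(x) = -5 + (x²/2)*x = -5 + x³/2)
z(K(-5, -5))*((-71 - 44)/(-50 + 76) + 98) = (-5 + (½)*(-5)³)*((-71 - 44)/(-50 + 76) + 98) = (-5 + (½)*(-125))*(-115/26 + 98) = (-5 - 125/2)*(-115*1/26 + 98) = -135*(-115/26 + 98)/2 = -135/2*2433/26 = -328455/52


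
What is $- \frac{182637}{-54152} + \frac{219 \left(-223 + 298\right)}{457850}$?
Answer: $\frac{241456563}{70838552} \approx 3.4085$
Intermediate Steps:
$- \frac{182637}{-54152} + \frac{219 \left(-223 + 298\right)}{457850} = \left(-182637\right) \left(- \frac{1}{54152}\right) + 219 \cdot 75 \cdot \frac{1}{457850} = \frac{26091}{7736} + 16425 \cdot \frac{1}{457850} = \frac{26091}{7736} + \frac{657}{18314} = \frac{241456563}{70838552}$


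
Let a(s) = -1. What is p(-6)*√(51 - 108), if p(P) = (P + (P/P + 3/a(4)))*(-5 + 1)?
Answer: 32*I*√57 ≈ 241.59*I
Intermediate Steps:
p(P) = 8 - 4*P (p(P) = (P + (P/P + 3/(-1)))*(-5 + 1) = (P + (1 + 3*(-1)))*(-4) = (P + (1 - 3))*(-4) = (P - 2)*(-4) = (-2 + P)*(-4) = 8 - 4*P)
p(-6)*√(51 - 108) = (8 - 4*(-6))*√(51 - 108) = (8 + 24)*√(-57) = 32*(I*√57) = 32*I*√57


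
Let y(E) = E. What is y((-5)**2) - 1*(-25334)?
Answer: 25359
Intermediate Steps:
y((-5)**2) - 1*(-25334) = (-5)**2 - 1*(-25334) = 25 + 25334 = 25359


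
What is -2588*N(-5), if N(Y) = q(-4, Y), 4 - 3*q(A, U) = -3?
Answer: -18116/3 ≈ -6038.7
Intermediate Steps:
q(A, U) = 7/3 (q(A, U) = 4/3 - ⅓*(-3) = 4/3 + 1 = 7/3)
N(Y) = 7/3
-2588*N(-5) = -2588*7/3 = -1*18116/3 = -18116/3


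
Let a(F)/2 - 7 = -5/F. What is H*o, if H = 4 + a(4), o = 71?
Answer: 2201/2 ≈ 1100.5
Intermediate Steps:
a(F) = 14 - 10/F (a(F) = 14 + 2*(-5/F) = 14 - 10/F)
H = 31/2 (H = 4 + (14 - 10/4) = 4 + (14 - 10*1/4) = 4 + (14 - 5/2) = 4 + 23/2 = 31/2 ≈ 15.500)
H*o = (31/2)*71 = 2201/2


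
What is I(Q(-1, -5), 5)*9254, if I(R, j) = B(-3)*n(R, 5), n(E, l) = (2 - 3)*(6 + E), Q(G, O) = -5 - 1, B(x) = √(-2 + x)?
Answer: 0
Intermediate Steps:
Q(G, O) = -6
n(E, l) = -6 - E (n(E, l) = -(6 + E) = -6 - E)
I(R, j) = I*√5*(-6 - R) (I(R, j) = √(-2 - 3)*(-6 - R) = √(-5)*(-6 - R) = (I*√5)*(-6 - R) = I*√5*(-6 - R))
I(Q(-1, -5), 5)*9254 = (I*√5*(-6 - 1*(-6)))*9254 = (I*√5*(-6 + 6))*9254 = (I*√5*0)*9254 = 0*9254 = 0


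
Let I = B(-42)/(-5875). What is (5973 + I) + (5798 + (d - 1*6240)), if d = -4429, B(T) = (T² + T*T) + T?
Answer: 6470764/5875 ≈ 1101.4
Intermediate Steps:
B(T) = T + 2*T² (B(T) = (T² + T²) + T = 2*T² + T = T + 2*T²)
I = -3486/5875 (I = -42*(1 + 2*(-42))/(-5875) = -42*(1 - 84)*(-1/5875) = -42*(-83)*(-1/5875) = 3486*(-1/5875) = -3486/5875 ≈ -0.59336)
(5973 + I) + (5798 + (d - 1*6240)) = (5973 - 3486/5875) + (5798 + (-4429 - 1*6240)) = 35087889/5875 + (5798 + (-4429 - 6240)) = 35087889/5875 + (5798 - 10669) = 35087889/5875 - 4871 = 6470764/5875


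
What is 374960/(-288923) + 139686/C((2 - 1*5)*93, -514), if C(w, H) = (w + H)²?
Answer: -195434722862/181688939627 ≈ -1.0757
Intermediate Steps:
C(w, H) = (H + w)²
374960/(-288923) + 139686/C((2 - 1*5)*93, -514) = 374960/(-288923) + 139686/((-514 + (2 - 1*5)*93)²) = 374960*(-1/288923) + 139686/((-514 + (2 - 5)*93)²) = -374960/288923 + 139686/((-514 - 3*93)²) = -374960/288923 + 139686/((-514 - 279)²) = -374960/288923 + 139686/((-793)²) = -374960/288923 + 139686/628849 = -195434722862/181688939627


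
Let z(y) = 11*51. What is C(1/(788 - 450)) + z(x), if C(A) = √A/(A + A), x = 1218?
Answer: 561 + 13*√2/2 ≈ 570.19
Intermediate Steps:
z(y) = 561
C(A) = 1/(2*√A) (C(A) = √A/((2*A)) = (1/(2*A))*√A = 1/(2*√A))
C(1/(788 - 450)) + z(x) = 1/(2*√(1/(788 - 450))) + 561 = 1/(2*√(1/338)) + 561 = 1/(2*338^(-½)) + 561 = (13*√2)/2 + 561 = 13*√2/2 + 561 = 561 + 13*√2/2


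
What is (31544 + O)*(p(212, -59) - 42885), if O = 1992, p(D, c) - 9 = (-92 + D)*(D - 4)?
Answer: -600830976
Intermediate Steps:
p(D, c) = 9 + (-92 + D)*(-4 + D) (p(D, c) = 9 + (-92 + D)*(D - 4) = 9 + (-92 + D)*(-4 + D))
(31544 + O)*(p(212, -59) - 42885) = (31544 + 1992)*((377 + 212² - 96*212) - 42885) = 33536*((377 + 44944 - 20352) - 42885) = 33536*(24969 - 42885) = 33536*(-17916) = -600830976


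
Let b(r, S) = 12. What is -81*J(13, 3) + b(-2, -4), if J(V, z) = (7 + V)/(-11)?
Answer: 1752/11 ≈ 159.27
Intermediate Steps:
J(V, z) = -7/11 - V/11 (J(V, z) = (7 + V)*(-1/11) = -7/11 - V/11)
-81*J(13, 3) + b(-2, -4) = -81*(-7/11 - 1/11*13) + 12 = -81*(-7/11 - 13/11) + 12 = -81*(-20/11) + 12 = 1620/11 + 12 = 1752/11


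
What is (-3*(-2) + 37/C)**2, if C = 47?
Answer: 101761/2209 ≈ 46.067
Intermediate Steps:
(-3*(-2) + 37/C)**2 = (-3*(-2) + 37/47)**2 = (6 + 37*(1/47))**2 = (6 + 37/47)**2 = (319/47)**2 = 101761/2209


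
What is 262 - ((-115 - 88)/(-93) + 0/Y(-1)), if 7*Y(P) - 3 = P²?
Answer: 24163/93 ≈ 259.82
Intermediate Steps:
Y(P) = 3/7 + P²/7
262 - ((-115 - 88)/(-93) + 0/Y(-1)) = 262 - ((-115 - 88)/(-93) + 0/(3/7 + (⅐)*(-1)²)) = 262 - (-203*(-1/93) + 0/(3/7 + (⅐)*1)) = 262 - (203/93 + 0/(3/7 + ⅐)) = 262 - (203/93 + 0/(4/7)) = 262 - (203/93 + 0*(7/4)) = 262 - (203/93 + 0) = 262 - 1*203/93 = 262 - 203/93 = 24163/93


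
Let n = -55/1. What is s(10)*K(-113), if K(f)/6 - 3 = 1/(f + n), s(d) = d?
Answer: 2515/14 ≈ 179.64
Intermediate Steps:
n = -55 (n = -55*1 = -55)
K(f) = 18 + 6/(-55 + f) (K(f) = 18 + 6/(f - 55) = 18 + 6/(-55 + f))
s(10)*K(-113) = 10*(6*(-164 + 3*(-113))/(-55 - 113)) = 10*(6*(-164 - 339)/(-168)) = 10*(6*(-1/168)*(-503)) = 10*(503/28) = 2515/14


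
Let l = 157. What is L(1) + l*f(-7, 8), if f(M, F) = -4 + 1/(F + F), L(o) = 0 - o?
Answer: -9907/16 ≈ -619.19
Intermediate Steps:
L(o) = -o
f(M, F) = -4 + 1/(2*F)
L(1) + l*f(-7, 8) = -1*1 + 157*(-4 + (½)/8) = -1 + 157*(-4 + (½)*(⅛)) = -1 + 157*(-4 + 1/16) = -1 + 157*(-63/16) = -1 - 9891/16 = -9907/16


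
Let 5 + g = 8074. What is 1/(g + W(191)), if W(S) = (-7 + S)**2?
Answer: 1/41925 ≈ 2.3852e-5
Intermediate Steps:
g = 8069 (g = -5 + 8074 = 8069)
1/(g + W(191)) = 1/(8069 + (-7 + 191)**2) = 1/(8069 + 184**2) = 1/(8069 + 33856) = 1/41925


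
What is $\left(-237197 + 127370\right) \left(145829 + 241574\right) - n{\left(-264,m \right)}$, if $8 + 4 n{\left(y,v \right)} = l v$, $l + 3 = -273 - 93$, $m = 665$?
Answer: $- \frac{170188991731}{4} \approx -4.2547 \cdot 10^{10}$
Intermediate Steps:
$l = -369$ ($l = -3 - 366 = -369$)
$n{\left(y,v \right)} = -2 - \frac{369 v}{4}$ ($n{\left(y,v \right)} = -2 + \frac{\left(-369\right) v}{4} = -2 - \frac{369 v}{4}$)
$\left(-237197 + 127370\right) \left(145829 + 241574\right) - n{\left(-264,m \right)} = \left(-237197 + 127370\right) \left(145829 + 241574\right) - \left(-2 - \frac{245385}{4}\right) = \left(-109827\right) 387403 - \left(-2 - \frac{245385}{4}\right) = -42547309281 - - \frac{245393}{4} = -42547309281 + \frac{245393}{4} = - \frac{170188991731}{4}$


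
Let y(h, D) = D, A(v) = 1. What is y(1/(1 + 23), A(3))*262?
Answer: 262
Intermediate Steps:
y(1/(1 + 23), A(3))*262 = 1*262 = 262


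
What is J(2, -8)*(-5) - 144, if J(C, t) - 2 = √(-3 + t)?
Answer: -154 - 5*I*√11 ≈ -154.0 - 16.583*I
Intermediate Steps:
J(C, t) = 2 + √(-3 + t)
J(2, -8)*(-5) - 144 = (2 + √(-3 - 8))*(-5) - 144 = (2 + √(-11))*(-5) - 144 = (2 + I*√11)*(-5) - 144 = (-10 - 5*I*√11) - 144 = -154 - 5*I*√11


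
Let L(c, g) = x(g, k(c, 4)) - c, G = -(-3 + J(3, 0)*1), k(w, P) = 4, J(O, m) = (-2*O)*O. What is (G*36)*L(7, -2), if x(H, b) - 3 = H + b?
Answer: -1512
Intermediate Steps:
J(O, m) = -2*O**2
G = 21 (G = -(-3 - 2*3**2*1) = -(-3 - 2*9*1) = -(-3 - 18*1) = -(-3 - 18) = -1*(-21) = 21)
x(H, b) = 3 + H + b (x(H, b) = 3 + (H + b) = 3 + H + b)
L(c, g) = 7 + g - c (L(c, g) = (3 + g + 4) - c = (7 + g) - c = 7 + g - c)
(G*36)*L(7, -2) = (21*36)*(7 - 2 - 1*7) = 756*(7 - 2 - 7) = 756*(-2) = -1512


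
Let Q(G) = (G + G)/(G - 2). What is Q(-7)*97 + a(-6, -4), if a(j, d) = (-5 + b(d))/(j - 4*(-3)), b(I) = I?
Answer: 2689/18 ≈ 149.39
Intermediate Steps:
Q(G) = 2*G/(-2 + G) (Q(G) = (2*G)/(-2 + G) = 2*G/(-2 + G))
a(j, d) = (-5 + d)/(12 + j) (a(j, d) = (-5 + d)/(j - 4*(-3)) = (-5 + d)/(j + 12) = (-5 + d)/(12 + j))
Q(-7)*97 + a(-6, -4) = (2*(-7)/(-2 - 7))*97 + (-5 - 4)/(12 - 6) = (2*(-7)/(-9))*97 - 9/6 = (2*(-7)*(-⅑))*97 + (⅙)*(-9) = (14/9)*97 - 3/2 = 1358/9 - 3/2 = 2689/18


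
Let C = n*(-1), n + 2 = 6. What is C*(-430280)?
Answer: 1721120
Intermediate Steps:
n = 4 (n = -2 + 6 = 4)
C = -4 (C = 4*(-1) = -4)
C*(-430280) = -4*(-430280) = 1721120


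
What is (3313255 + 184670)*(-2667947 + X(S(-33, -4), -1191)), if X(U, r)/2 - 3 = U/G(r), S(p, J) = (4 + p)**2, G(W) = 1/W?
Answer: -16339517753775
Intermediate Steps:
X(U, r) = 6 + 2*U*r (X(U, r) = 6 + 2*(U/(1/r)) = 6 + 2*(U*r) = 6 + 2*U*r)
(3313255 + 184670)*(-2667947 + X(S(-33, -4), -1191)) = (3313255 + 184670)*(-2667947 + (6 + 2*(4 - 33)**2*(-1191))) = 3497925*(-2667947 + (6 + 2*(-29)**2*(-1191))) = 3497925*(-2667947 + (6 + 2*841*(-1191))) = 3497925*(-2667947 + (6 - 2003262)) = 3497925*(-2667947 - 2003256) = 3497925*(-4671203) = -16339517753775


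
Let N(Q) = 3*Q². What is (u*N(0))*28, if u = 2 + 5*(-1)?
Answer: 0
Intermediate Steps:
u = -3 (u = 2 - 5 = -3)
(u*N(0))*28 = -9*0²*28 = -9*0*28 = -3*0*28 = 0*28 = 0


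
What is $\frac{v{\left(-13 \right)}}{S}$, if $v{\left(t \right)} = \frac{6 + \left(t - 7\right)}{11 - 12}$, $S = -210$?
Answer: $- \frac{1}{15} \approx -0.066667$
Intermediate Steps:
$v{\left(t \right)} = 1 - t$ ($v{\left(t \right)} = \frac{6 + \left(t - 7\right)}{-1} = \left(6 + \left(-7 + t\right)\right) \left(-1\right) = \left(-1 + t\right) \left(-1\right) = 1 - t$)
$\frac{v{\left(-13 \right)}}{S} = \frac{1 - -13}{-210} = \left(1 + 13\right) \left(- \frac{1}{210}\right) = 14 \left(- \frac{1}{210}\right) = - \frac{1}{15}$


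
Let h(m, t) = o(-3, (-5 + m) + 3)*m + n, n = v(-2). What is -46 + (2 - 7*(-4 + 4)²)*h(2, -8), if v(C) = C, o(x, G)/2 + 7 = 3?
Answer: -82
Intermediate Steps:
o(x, G) = -8 (o(x, G) = -14 + 2*3 = -14 + 6 = -8)
n = -2
h(m, t) = -2 - 8*m (h(m, t) = -8*m - 2 = -2 - 8*m)
-46 + (2 - 7*(-4 + 4)²)*h(2, -8) = -46 + (2 - 7*(-4 + 4)²)*(-2 - 8*2) = -46 + (2 - 7*0²)*(-2 - 16) = -46 + (2 - 7*0)*(-18) = -46 + (2 + 0)*(-18) = -46 + 2*(-18) = -46 - 36 = -82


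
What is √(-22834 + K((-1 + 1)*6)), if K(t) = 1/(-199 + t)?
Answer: I*√904249433/199 ≈ 151.11*I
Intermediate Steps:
√(-22834 + K((-1 + 1)*6)) = √(-22834 + 1/(-199 + (-1 + 1)*6)) = √(-22834 + 1/(-199 + 0*6)) = √(-22834 + 1/(-199 + 0)) = √(-22834 + 1/(-199)) = √(-22834 - 1/199) = √(-4543967/199) = I*√904249433/199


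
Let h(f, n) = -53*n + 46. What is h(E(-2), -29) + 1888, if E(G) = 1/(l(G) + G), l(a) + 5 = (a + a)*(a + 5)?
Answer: 3471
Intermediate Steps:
l(a) = -5 + 2*a*(5 + a) (l(a) = -5 + (a + a)*(a + 5) = -5 + (2*a)*(5 + a) = -5 + 2*a*(5 + a))
E(G) = 1/(-5 + 2*G² + 11*G) (E(G) = 1/((-5 + 2*G² + 10*G) + G) = 1/(-5 + 2*G² + 11*G))
h(f, n) = 46 - 53*n
h(E(-2), -29) + 1888 = (46 - 53*(-29)) + 1888 = (46 + 1537) + 1888 = 1583 + 1888 = 3471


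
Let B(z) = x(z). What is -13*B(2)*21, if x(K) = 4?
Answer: -1092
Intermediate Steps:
B(z) = 4
-13*B(2)*21 = -13*4*21 = -52*21 = -1092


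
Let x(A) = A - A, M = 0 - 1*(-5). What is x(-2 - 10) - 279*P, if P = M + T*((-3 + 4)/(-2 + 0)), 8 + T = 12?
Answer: -837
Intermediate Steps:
M = 5 (M = 0 + 5 = 5)
T = 4 (T = -8 + 12 = 4)
x(A) = 0
P = 3 (P = 5 + 4*((-3 + 4)/(-2 + 0)) = 5 + 4*(1/(-2)) = 5 + 4*(1*(-½)) = 5 + 4*(-½) = 5 - 2 = 3)
x(-2 - 10) - 279*P = 0 - 279*3 = 0 - 837 = -837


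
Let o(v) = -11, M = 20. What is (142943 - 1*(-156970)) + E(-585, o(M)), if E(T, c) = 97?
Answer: 300010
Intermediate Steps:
(142943 - 1*(-156970)) + E(-585, o(M)) = (142943 - 1*(-156970)) + 97 = (142943 + 156970) + 97 = 299913 + 97 = 300010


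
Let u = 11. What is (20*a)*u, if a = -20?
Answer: -4400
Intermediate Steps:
(20*a)*u = (20*(-20))*11 = -400*11 = -4400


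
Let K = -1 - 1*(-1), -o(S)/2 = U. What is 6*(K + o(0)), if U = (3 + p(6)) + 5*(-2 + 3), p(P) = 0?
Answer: -96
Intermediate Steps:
U = 8 (U = (3 + 0) + 5*(-2 + 3) = 3 + 5*1 = 3 + 5 = 8)
o(S) = -16 (o(S) = -2*8 = -16)
K = 0 (K = -1 + 1 = 0)
6*(K + o(0)) = 6*(0 - 16) = 6*(-16) = -96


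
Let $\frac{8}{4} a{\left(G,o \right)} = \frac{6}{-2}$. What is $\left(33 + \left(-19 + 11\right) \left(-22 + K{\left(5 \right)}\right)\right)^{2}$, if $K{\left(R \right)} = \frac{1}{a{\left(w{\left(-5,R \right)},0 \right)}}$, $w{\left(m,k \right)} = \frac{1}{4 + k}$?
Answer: $\frac{413449}{9} \approx 45939.0$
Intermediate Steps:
$a{\left(G,o \right)} = - \frac{3}{2}$ ($a{\left(G,o \right)} = \frac{6 \frac{1}{-2}}{2} = \frac{6 \left(- \frac{1}{2}\right)}{2} = \frac{1}{2} \left(-3\right) = - \frac{3}{2}$)
$K{\left(R \right)} = - \frac{2}{3}$ ($K{\left(R \right)} = \frac{1}{- \frac{3}{2}} = - \frac{2}{3}$)
$\left(33 + \left(-19 + 11\right) \left(-22 + K{\left(5 \right)}\right)\right)^{2} = \left(33 + \left(-19 + 11\right) \left(-22 - \frac{2}{3}\right)\right)^{2} = \left(33 - - \frac{544}{3}\right)^{2} = \left(33 + \frac{544}{3}\right)^{2} = \left(\frac{643}{3}\right)^{2} = \frac{413449}{9}$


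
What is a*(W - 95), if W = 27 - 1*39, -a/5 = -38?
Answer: -20330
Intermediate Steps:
a = 190 (a = -5*(-38) = 190)
W = -12 (W = 27 - 39 = -12)
a*(W - 95) = 190*(-12 - 95) = 190*(-107) = -20330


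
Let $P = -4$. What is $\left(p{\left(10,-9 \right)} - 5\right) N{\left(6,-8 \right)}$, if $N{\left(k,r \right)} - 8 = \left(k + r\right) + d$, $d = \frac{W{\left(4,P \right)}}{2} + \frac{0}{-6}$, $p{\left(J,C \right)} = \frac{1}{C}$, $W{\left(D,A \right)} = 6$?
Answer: $-46$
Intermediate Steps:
$d = 3$ ($d = \frac{6}{2} + \frac{0}{-6} = 6 \cdot \frac{1}{2} + 0 \left(- \frac{1}{6}\right) = 3 + 0 = 3$)
$N{\left(k,r \right)} = 11 + k + r$ ($N{\left(k,r \right)} = 8 + \left(\left(k + r\right) + 3\right) = 8 + \left(3 + k + r\right) = 11 + k + r$)
$\left(p{\left(10,-9 \right)} - 5\right) N{\left(6,-8 \right)} = \left(\frac{1}{-9} - 5\right) \left(11 + 6 - 8\right) = \left(- \frac{1}{9} - 5\right) 9 = \left(- \frac{46}{9}\right) 9 = -46$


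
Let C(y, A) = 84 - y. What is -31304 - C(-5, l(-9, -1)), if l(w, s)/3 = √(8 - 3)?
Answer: -31393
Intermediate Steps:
l(w, s) = 3*√5 (l(w, s) = 3*√(8 - 3) = 3*√5)
-31304 - C(-5, l(-9, -1)) = -31304 - (84 - 1*(-5)) = -31304 - (84 + 5) = -31304 - 1*89 = -31304 - 89 = -31393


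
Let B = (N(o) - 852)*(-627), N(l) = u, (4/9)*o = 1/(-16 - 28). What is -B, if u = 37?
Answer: -511005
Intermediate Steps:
o = -9/176 (o = 9/(4*(-16 - 28)) = (9/4)/(-44) = (9/4)*(-1/44) = -9/176 ≈ -0.051136)
N(l) = 37
B = 511005 (B = (37 - 852)*(-627) = -815*(-627) = 511005)
-B = -1*511005 = -511005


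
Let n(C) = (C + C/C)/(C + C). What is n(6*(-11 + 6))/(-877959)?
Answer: -29/52677540 ≈ -5.5052e-7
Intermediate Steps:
n(C) = (1 + C)/(2*C) (n(C) = (C + 1)/((2*C)) = (1 + C)*(1/(2*C)) = (1 + C)/(2*C))
n(6*(-11 + 6))/(-877959) = ((1 + 6*(-11 + 6))/(2*((6*(-11 + 6)))))/(-877959) = ((1 + 6*(-5))/(2*((6*(-5)))))*(-1/877959) = ((½)*(1 - 30)/(-30))*(-1/877959) = ((½)*(-1/30)*(-29))*(-1/877959) = (29/60)*(-1/877959) = -29/52677540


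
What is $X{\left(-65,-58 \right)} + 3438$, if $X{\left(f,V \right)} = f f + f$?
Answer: $7598$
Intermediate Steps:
$X{\left(f,V \right)} = f + f^{2}$ ($X{\left(f,V \right)} = f^{2} + f = f + f^{2}$)
$X{\left(-65,-58 \right)} + 3438 = - 65 \left(1 - 65\right) + 3438 = \left(-65\right) \left(-64\right) + 3438 = 4160 + 3438 = 7598$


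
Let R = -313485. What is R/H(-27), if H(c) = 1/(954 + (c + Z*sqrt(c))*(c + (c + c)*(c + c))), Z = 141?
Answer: 24153705765 - 383093403795*I*sqrt(3) ≈ 2.4154e+10 - 6.6354e+11*I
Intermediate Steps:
H(c) = 1/(954 + (c + 4*c**2)*(c + 141*sqrt(c))) (H(c) = 1/(954 + (c + 141*sqrt(c))*(c + (c + c)*(c + c))) = 1/(954 + (c + 141*sqrt(c))*(c + (2*c)*(2*c))) = 1/(954 + (c + 141*sqrt(c))*(c + 4*c**2)) = 1/(954 + (c + 4*c**2)*(c + 141*sqrt(c))))
R/H(-27) = -(-24153705765 + 383093403795*I*sqrt(3)) = -313485*(-77049 + 1222047*I*sqrt(3)) = 24153705765 - 383093403795*I*sqrt(3)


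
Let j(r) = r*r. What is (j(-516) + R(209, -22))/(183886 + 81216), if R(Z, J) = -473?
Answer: 265783/265102 ≈ 1.0026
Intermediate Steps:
j(r) = r²
(j(-516) + R(209, -22))/(183886 + 81216) = ((-516)² - 473)/(183886 + 81216) = (266256 - 473)/265102 = 265783*(1/265102) = 265783/265102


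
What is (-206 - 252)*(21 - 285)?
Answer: 120912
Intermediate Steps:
(-206 - 252)*(21 - 285) = -458*(-264) = 120912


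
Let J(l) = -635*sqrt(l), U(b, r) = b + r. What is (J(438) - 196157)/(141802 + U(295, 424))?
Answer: -196157/142521 - 635*sqrt(438)/142521 ≈ -1.4696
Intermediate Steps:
(J(438) - 196157)/(141802 + U(295, 424)) = (-635*sqrt(438) - 196157)/(141802 + (295 + 424)) = (-196157 - 635*sqrt(438))/(141802 + 719) = (-196157 - 635*sqrt(438))/142521 = (-196157 - 635*sqrt(438))*(1/142521) = -196157/142521 - 635*sqrt(438)/142521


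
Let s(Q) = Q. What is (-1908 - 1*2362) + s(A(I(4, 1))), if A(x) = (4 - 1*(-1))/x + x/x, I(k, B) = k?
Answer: -17071/4 ≈ -4267.8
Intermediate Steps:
A(x) = 1 + 5/x (A(x) = (4 + 1)/x + 1 = 5/x + 1 = 1 + 5/x)
(-1908 - 1*2362) + s(A(I(4, 1))) = (-1908 - 1*2362) + (5 + 4)/4 = (-1908 - 2362) + (¼)*9 = -4270 + 9/4 = -17071/4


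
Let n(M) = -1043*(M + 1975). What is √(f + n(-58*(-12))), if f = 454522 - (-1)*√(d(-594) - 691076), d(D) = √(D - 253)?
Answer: √(-2331331 + √(-691076 + 11*I*√7)) ≈ 0.272 + 1526.9*I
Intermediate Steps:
d(D) = √(-253 + D)
n(M) = -2059925 - 1043*M (n(M) = -1043*(1975 + M) = -2059925 - 1043*M)
f = 454522 + √(-691076 + 11*I*√7) (f = 454522 - (-1)*√(√(-253 - 594) - 691076) = 454522 - (-1)*√(√(-847) - 691076) = 454522 - (-1)*√(11*I*√7 - 691076) = 454522 - (-1)*√(-691076 + 11*I*√7) = 454522 + √(-691076 + 11*I*√7) ≈ 4.5452e+5 + 831.31*I)
√(f + n(-58*(-12))) = √((454522 + √(-691076 + 11*I*√7)) + (-2059925 - (-60494)*(-12))) = √((454522 + √(-691076 + 11*I*√7)) + (-2059925 - 1043*696)) = √((454522 + √(-691076 + 11*I*√7)) + (-2059925 - 725928)) = √((454522 + √(-691076 + 11*I*√7)) - 2785853) = √(-2331331 + √(-691076 + 11*I*√7))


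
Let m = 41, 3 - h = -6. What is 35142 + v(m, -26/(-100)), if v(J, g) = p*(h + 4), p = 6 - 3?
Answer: 35181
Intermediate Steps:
p = 3
h = 9 (h = 3 - 1*(-6) = 3 + 6 = 9)
v(J, g) = 39 (v(J, g) = 3*(9 + 4) = 3*13 = 39)
35142 + v(m, -26/(-100)) = 35142 + 39 = 35181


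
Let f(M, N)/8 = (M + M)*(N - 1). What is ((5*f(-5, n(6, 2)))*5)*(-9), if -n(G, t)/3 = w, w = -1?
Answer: 36000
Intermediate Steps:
n(G, t) = 3 (n(G, t) = -3*(-1) = 3)
f(M, N) = 16*M*(-1 + N) (f(M, N) = 8*((M + M)*(N - 1)) = 8*((2*M)*(-1 + N)) = 8*(2*M*(-1 + N)) = 16*M*(-1 + N))
((5*f(-5, n(6, 2)))*5)*(-9) = ((5*(16*(-5)*(-1 + 3)))*5)*(-9) = ((5*(16*(-5)*2))*5)*(-9) = ((5*(-160))*5)*(-9) = -800*5*(-9) = -4000*(-9) = 36000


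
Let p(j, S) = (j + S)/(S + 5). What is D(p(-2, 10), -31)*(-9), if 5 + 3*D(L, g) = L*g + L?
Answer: 63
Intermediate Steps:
p(j, S) = (S + j)/(5 + S)
D(L, g) = -5/3 + L/3 + L*g/3 (D(L, g) = -5/3 + (L*g + L)/3 = -5/3 + (L + L*g)/3 = -5/3 + (L/3 + L*g/3) = -5/3 + L/3 + L*g/3)
D(p(-2, 10), -31)*(-9) = (-5/3 + ((10 - 2)/(5 + 10))/3 + (1/3)*((10 - 2)/(5 + 10))*(-31))*(-9) = (-5/3 + (8/15)/3 + (1/3)*(8/15)*(-31))*(-9) = (-5/3 + ((1/15)*8)/3 + (1/3)*((1/15)*8)*(-31))*(-9) = (-5/3 + (1/3)*(8/15) + (1/3)*(8/15)*(-31))*(-9) = (-5/3 + 8/45 - 248/45)*(-9) = -7*(-9) = 63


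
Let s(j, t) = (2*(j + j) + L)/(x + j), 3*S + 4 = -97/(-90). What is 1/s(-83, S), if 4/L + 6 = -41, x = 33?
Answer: 1175/7804 ≈ 0.15056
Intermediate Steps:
L = -4/47 (L = 4/(-6 - 41) = 4/(-47) = 4*(-1/47) = -4/47 ≈ -0.085106)
S = -263/270 (S = -4/3 + (-97/(-90))/3 = -4/3 + (-97*(-1/90))/3 = -4/3 + (⅓)*(97/90) = -4/3 + 97/270 = -263/270 ≈ -0.97407)
s(j, t) = (-4/47 + 4*j)/(33 + j) (s(j, t) = (2*(j + j) - 4/47)/(33 + j) = (2*(2*j) - 4/47)/(33 + j) = (4*j - 4/47)/(33 + j) = (-4/47 + 4*j)/(33 + j))
1/s(-83, S) = 1/(4*(-1 + 47*(-83))/(47*(33 - 83))) = 1/((4/47)*(-1 - 3901)/(-50)) = 1/((4/47)*(-1/50)*(-3902)) = 1/(7804/1175) = 1175/7804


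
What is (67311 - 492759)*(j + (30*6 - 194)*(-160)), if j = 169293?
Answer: -72978371784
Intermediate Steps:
(67311 - 492759)*(j + (30*6 - 194)*(-160)) = (67311 - 492759)*(169293 + (30*6 - 194)*(-160)) = -425448*(169293 + (180 - 194)*(-160)) = -425448*(169293 - 14*(-160)) = -425448*(169293 + 2240) = -425448*171533 = -72978371784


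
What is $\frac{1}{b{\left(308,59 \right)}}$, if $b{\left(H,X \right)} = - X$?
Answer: $- \frac{1}{59} \approx -0.016949$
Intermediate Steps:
$\frac{1}{b{\left(308,59 \right)}} = \frac{1}{\left(-1\right) 59} = \frac{1}{-59} = - \frac{1}{59}$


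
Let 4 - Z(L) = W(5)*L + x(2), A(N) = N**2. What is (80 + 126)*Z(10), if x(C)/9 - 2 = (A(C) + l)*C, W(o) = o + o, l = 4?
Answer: -53148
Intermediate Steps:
W(o) = 2*o
x(C) = 18 + 9*C*(4 + C**2) (x(C) = 18 + 9*((C**2 + 4)*C) = 18 + 9*((4 + C**2)*C) = 18 + 9*(C*(4 + C**2)) = 18 + 9*C*(4 + C**2))
Z(L) = -158 - 10*L (Z(L) = 4 - ((2*5)*L + (18 + 9*2**3 + 36*2)) = 4 - (10*L + (18 + 9*8 + 72)) = 4 - (10*L + (18 + 72 + 72)) = 4 - (10*L + 162) = 4 - (162 + 10*L) = 4 + (-162 - 10*L) = -158 - 10*L)
(80 + 126)*Z(10) = (80 + 126)*(-158 - 10*10) = 206*(-158 - 100) = 206*(-258) = -53148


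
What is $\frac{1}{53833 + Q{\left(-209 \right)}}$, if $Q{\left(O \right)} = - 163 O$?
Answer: $\frac{1}{87900} \approx 1.1377 \cdot 10^{-5}$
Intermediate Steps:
$\frac{1}{53833 + Q{\left(-209 \right)}} = \frac{1}{53833 - -34067} = \frac{1}{53833 + 34067} = \frac{1}{87900}$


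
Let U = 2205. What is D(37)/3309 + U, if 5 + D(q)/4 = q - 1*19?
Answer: 7296397/3309 ≈ 2205.0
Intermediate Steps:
D(q) = -96 + 4*q (D(q) = -20 + 4*(q - 1*19) = -20 + 4*(q - 19) = -20 + 4*(-19 + q) = -20 + (-76 + 4*q) = -96 + 4*q)
D(37)/3309 + U = (-96 + 4*37)/3309 + 2205 = (-96 + 148)*(1/3309) + 2205 = 52*(1/3309) + 2205 = 52/3309 + 2205 = 7296397/3309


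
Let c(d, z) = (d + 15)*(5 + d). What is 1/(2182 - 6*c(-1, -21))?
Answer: 1/1846 ≈ 0.00054171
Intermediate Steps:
c(d, z) = (5 + d)*(15 + d) (c(d, z) = (15 + d)*(5 + d) = (5 + d)*(15 + d))
1/(2182 - 6*c(-1, -21)) = 1/(2182 - 6*(75 + (-1)**2 + 20*(-1))) = 1/(2182 - 6*(75 + 1 - 20)) = 1/(2182 - 6*56) = 1/(2182 - 336) = 1/1846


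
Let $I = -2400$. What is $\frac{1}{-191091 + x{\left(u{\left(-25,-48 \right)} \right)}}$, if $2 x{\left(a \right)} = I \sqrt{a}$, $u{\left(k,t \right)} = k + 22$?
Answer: $\frac{i}{3 \left(- 63697 i + 400 \sqrt{3}\right)} \approx -5.2325 \cdot 10^{-6} + 5.6913 \cdot 10^{-8} i$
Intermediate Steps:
$u{\left(k,t \right)} = 22 + k$
$x{\left(a \right)} = - 1200 \sqrt{a}$ ($x{\left(a \right)} = \frac{\left(-2400\right) \sqrt{a}}{2} = - 1200 \sqrt{a}$)
$\frac{1}{-191091 + x{\left(u{\left(-25,-48 \right)} \right)}} = \frac{1}{-191091 - 1200 \sqrt{22 - 25}} = \frac{1}{-191091 - 1200 \sqrt{-3}} = \frac{1}{-191091 - 1200 i \sqrt{3}}$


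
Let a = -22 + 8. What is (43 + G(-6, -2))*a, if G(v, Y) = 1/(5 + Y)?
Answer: -1820/3 ≈ -606.67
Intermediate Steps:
a = -14
(43 + G(-6, -2))*a = (43 + 1/(5 - 2))*(-14) = (43 + 1/3)*(-14) = (130/3)*(-14) = -1820/3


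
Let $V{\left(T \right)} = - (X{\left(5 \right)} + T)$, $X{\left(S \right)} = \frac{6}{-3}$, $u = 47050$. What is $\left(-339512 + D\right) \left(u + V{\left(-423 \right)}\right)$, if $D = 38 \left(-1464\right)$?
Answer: $-18759461400$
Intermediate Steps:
$D = -55632$
$X{\left(S \right)} = -2$ ($X{\left(S \right)} = 6 \left(- \frac{1}{3}\right) = -2$)
$V{\left(T \right)} = 2 - T$ ($V{\left(T \right)} = - (-2 + T) = 2 - T$)
$\left(-339512 + D\right) \left(u + V{\left(-423 \right)}\right) = \left(-339512 - 55632\right) \left(47050 + \left(2 - -423\right)\right) = - 395144 \left(47050 + \left(2 + 423\right)\right) = - 395144 \left(47050 + 425\right) = \left(-395144\right) 47475 = -18759461400$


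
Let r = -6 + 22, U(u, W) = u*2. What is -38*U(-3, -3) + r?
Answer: 244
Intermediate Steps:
U(u, W) = 2*u
r = 16
-38*U(-3, -3) + r = -76*(-3) + 16 = -38*(-6) + 16 = 228 + 16 = 244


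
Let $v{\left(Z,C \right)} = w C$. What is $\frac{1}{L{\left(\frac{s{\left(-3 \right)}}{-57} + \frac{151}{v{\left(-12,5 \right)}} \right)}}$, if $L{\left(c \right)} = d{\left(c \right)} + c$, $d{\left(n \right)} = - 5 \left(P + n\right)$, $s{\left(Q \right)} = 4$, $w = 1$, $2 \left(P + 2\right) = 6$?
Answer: $- \frac{285}{35773} \approx -0.0079669$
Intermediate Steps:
$P = 1$ ($P = -2 + \frac{1}{2} \cdot 6 = -2 + 3 = 1$)
$d{\left(n \right)} = -5 - 5 n$ ($d{\left(n \right)} = - 5 \left(1 + n\right) = -5 - 5 n$)
$v{\left(Z,C \right)} = C$ ($v{\left(Z,C \right)} = 1 C = C$)
$L{\left(c \right)} = -5 - 4 c$ ($L{\left(c \right)} = \left(-5 - 5 c\right) + c = -5 - 4 c$)
$\frac{1}{L{\left(\frac{s{\left(-3 \right)}}{-57} + \frac{151}{v{\left(-12,5 \right)}} \right)}} = \frac{1}{-5 - 4 \left(\frac{4}{-57} + \frac{151}{5}\right)} = \frac{1}{-5 - 4 \left(4 \left(- \frac{1}{57}\right) + 151 \cdot \frac{1}{5}\right)} = \frac{1}{-5 - 4 \left(- \frac{4}{57} + \frac{151}{5}\right)} = \frac{1}{-5 - \frac{34348}{285}} = \frac{1}{- \frac{35773}{285}} = - \frac{285}{35773}$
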